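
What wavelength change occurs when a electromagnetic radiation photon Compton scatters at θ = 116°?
3.4899 pm

Using the Compton scattering formula:
Δλ = λ_C(1 - cos θ)

where λ_C = h/(m_e·c) ≈ 2.4263 pm is the Compton wavelength of an electron.

For θ = 116°:
cos(116°) = -0.4384
1 - cos(116°) = 1.4384

Δλ = 2.4263 × 1.4384
Δλ = 3.4899 pm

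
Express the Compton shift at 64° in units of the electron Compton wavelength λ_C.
0.5616 λ_C

The Compton shift formula is:
Δλ = λ_C(1 - cos θ)

Dividing both sides by λ_C:
Δλ/λ_C = 1 - cos θ

For θ = 64°:
Δλ/λ_C = 1 - cos(64°)
Δλ/λ_C = 1 - 0.4384
Δλ/λ_C = 0.5616

This means the shift is 0.5616 × λ_C = 1.3627 pm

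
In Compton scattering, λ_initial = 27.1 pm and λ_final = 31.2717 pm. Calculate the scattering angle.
136.00°

First find the wavelength shift:
Δλ = λ' - λ = 31.2717 - 27.1 = 4.1717 pm

Using Δλ = λ_C(1 - cos θ), with λ_C = h/(m_e·c) ≈ 2.42631024 pm:
cos θ = 1 - Δλ/λ_C
cos θ = 1 - 4.1717/2.42631024
cos θ = -0.719360

θ = arccos(-0.719360)
θ = 136.00°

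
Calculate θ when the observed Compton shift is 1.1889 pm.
59.34°

From the Compton formula Δλ = λ_C(1 - cos θ), we can solve for θ:

cos θ = 1 - Δλ/λ_C

Given:
- Δλ = 1.1889 pm
- λ_C = h/(m_e·c) ≈ 2.42631024 pm

cos θ = 1 - 1.1889/2.42631024
cos θ = 1 - 0.490003
cos θ = 0.509997

θ = arccos(0.509997)
θ = 59.34°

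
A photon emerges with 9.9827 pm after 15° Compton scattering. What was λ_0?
9.9000 pm

From λ' = λ + Δλ, we have λ = λ' - Δλ

First calculate the Compton shift:
Δλ = λ_C(1 - cos θ)
Δλ = 2.4263 × (1 - cos(15°))
Δλ = 2.4263 × 0.0341
Δλ = 0.0827 pm

Initial wavelength:
λ = λ' - Δλ
λ = 9.9827 - 0.0827
λ = 9.9000 pm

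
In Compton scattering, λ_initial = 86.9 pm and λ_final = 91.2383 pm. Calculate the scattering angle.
142.00°

First find the wavelength shift:
Δλ = λ' - λ = 91.2383 - 86.9 = 4.3383 pm

Using Δλ = λ_C(1 - cos θ), with λ_C = h/(m_e·c) ≈ 2.42631024 pm:
cos θ = 1 - Δλ/λ_C
cos θ = 1 - 4.3383/2.42631024
cos θ = -0.788024

θ = arccos(-0.788024)
θ = 142.00°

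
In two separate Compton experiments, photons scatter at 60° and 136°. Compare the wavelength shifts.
136° produces the larger shift by a factor of 3.439

Calculate both shifts using Δλ = λ_C(1 - cos θ):

For θ₁ = 60°:
Δλ₁ = 2.4263 × (1 - cos(60°))
Δλ₁ = 2.4263 × 0.5000
Δλ₁ = 1.2132 pm

For θ₂ = 136°:
Δλ₂ = 2.4263 × (1 - cos(136°))
Δλ₂ = 2.4263 × 1.7193
Δλ₂ = 4.1717 pm

The 136° angle produces the larger shift.
Ratio: 4.1717/1.2132 = 3.439

(Intermediate values are shown rounded; full precision is carried through to the final answer.)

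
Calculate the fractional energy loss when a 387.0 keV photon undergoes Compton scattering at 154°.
0.5898 (or 58.98%)

Calculate initial and final photon energies:

Initial: E₀ = 387.0 keV → λ₀ = 3.2037 pm
Compton shift: Δλ = 4.6071 pm
Final wavelength: λ' = 7.8108 pm
Final energy: E' = 158.7345 keV

Fractional energy loss:
(E₀ - E')/E₀ = (387.0000 - 158.7345)/387.0000
= 228.2655/387.0000
= 0.5898
= 58.98%

(Intermediate values are shown rounded; full precision is carried through to the final answer.)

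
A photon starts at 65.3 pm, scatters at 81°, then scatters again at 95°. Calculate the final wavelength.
69.9845 pm

Apply Compton shift twice:

First scattering at θ₁ = 81°:
Δλ₁ = λ_C(1 - cos(81°))
Δλ₁ = 2.4263 × 0.8436
Δλ₁ = 2.0468 pm

After first scattering:
λ₁ = 65.3 + 2.0468 = 67.3468 pm

Second scattering at θ₂ = 95°:
Δλ₂ = λ_C(1 - cos(95°))
Δλ₂ = 2.4263 × 1.0872
Δλ₂ = 2.6378 pm

Final wavelength:
λ₂ = 67.3468 + 2.6378 = 69.9845 pm

Total shift: Δλ_total = 2.0468 + 2.6378 = 4.6845 pm

(Intermediate values are shown rounded; full precision is carried through to the final answer.)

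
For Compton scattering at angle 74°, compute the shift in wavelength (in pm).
1.7575 pm

Using the Compton scattering formula:
Δλ = λ_C(1 - cos θ)

where λ_C = h/(m_e·c) ≈ 2.4263 pm is the Compton wavelength of an electron.

For θ = 74°:
cos(74°) = 0.2756
1 - cos(74°) = 0.7244

Δλ = 2.4263 × 0.7244
Δλ = 1.7575 pm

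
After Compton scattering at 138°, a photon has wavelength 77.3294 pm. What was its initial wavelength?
73.1000 pm

From λ' = λ + Δλ, we have λ = λ' - Δλ

First calculate the Compton shift:
Δλ = λ_C(1 - cos θ)
Δλ = 2.4263 × (1 - cos(138°))
Δλ = 2.4263 × 1.7431
Δλ = 4.2294 pm

Initial wavelength:
λ = λ' - Δλ
λ = 77.3294 - 4.2294
λ = 73.1000 pm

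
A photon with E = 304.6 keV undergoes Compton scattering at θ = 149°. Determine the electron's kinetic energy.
160.0366 keV

By energy conservation: K_e = E_initial - E_final

First find the scattered photon energy:
Initial wavelength: λ = hc/E = 4.0704 pm
Compton shift: Δλ = λ_C(1 - cos(149°)) = 4.5061 pm
Final wavelength: λ' = 4.0704 + 4.5061 = 8.5765 pm
Final photon energy: E' = hc/λ' = 144.5634 keV

Electron kinetic energy:
K_e = E - E' = 304.6000 - 144.5634 = 160.0366 keV

(Intermediate values are shown rounded; full precision is carried through to the final answer.)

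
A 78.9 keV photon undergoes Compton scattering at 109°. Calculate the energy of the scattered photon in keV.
65.4950 keV

First convert energy to wavelength:
λ = hc/E, with hc ≈ 1239.842 keV·pm (i.e. 1239.842 eV·nm)

For E = 78.9 keV = 78900 eV:
λ = 1239.842 keV·pm / 78.9 keV
λ = 15.7141 pm

Calculate the Compton shift:
Δλ = λ_C(1 - cos(109°)) = 2.4263 × 1.3256
Δλ = 3.2162 pm

Final wavelength:
λ' = 15.7141 + 3.2162 = 18.9303 pm

Final energy:
E' = hc/λ' = 1239.842 / 18.9303 = 65.4950 keV

(Intermediate values are shown rounded; full precision is carried through to the final answer.)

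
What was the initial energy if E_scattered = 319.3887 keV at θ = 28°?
344.6000 keV

Convert final energy to wavelength (hc ≈ 1239.842 keV·pm):
λ' = hc/E' = 1239.842 / 319.3887 = 3.8819 pm

Calculate the Compton shift:
Δλ = λ_C(1 - cos(28°))
Δλ = 2.4263 × (1 - cos(28°))
Δλ = 0.2840 pm

Initial wavelength:
λ = λ' - Δλ = 3.8819 - 0.2840 = 3.5979 pm

Initial energy:
E = hc/λ = 1239.842 / 3.5979 = 344.6000 keV

(Intermediate values are shown rounded; full precision is carried through to the final answer.)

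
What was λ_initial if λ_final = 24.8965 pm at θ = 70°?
23.3000 pm

From λ' = λ + Δλ, we have λ = λ' - Δλ

First calculate the Compton shift:
Δλ = λ_C(1 - cos θ)
Δλ = 2.4263 × (1 - cos(70°))
Δλ = 2.4263 × 0.6580
Δλ = 1.5965 pm

Initial wavelength:
λ = λ' - Δλ
λ = 24.8965 - 1.5965
λ = 23.3000 pm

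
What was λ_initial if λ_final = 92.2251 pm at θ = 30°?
91.9000 pm

From λ' = λ + Δλ, we have λ = λ' - Δλ

First calculate the Compton shift:
Δλ = λ_C(1 - cos θ)
Δλ = 2.4263 × (1 - cos(30°))
Δλ = 2.4263 × 0.1340
Δλ = 0.3251 pm

Initial wavelength:
λ = λ' - Δλ
λ = 92.2251 - 0.3251
λ = 91.9000 pm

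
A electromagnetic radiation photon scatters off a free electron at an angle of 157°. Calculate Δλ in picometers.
4.6597 pm

Using the Compton scattering formula:
Δλ = λ_C(1 - cos θ)

where λ_C = h/(m_e·c) ≈ 2.4263 pm is the Compton wavelength of an electron.

For θ = 157°:
cos(157°) = -0.9205
1 - cos(157°) = 1.9205

Δλ = 2.4263 × 1.9205
Δλ = 4.6597 pm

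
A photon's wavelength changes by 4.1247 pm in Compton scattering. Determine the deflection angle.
134.43°

From the Compton formula Δλ = λ_C(1 - cos θ), we can solve for θ:

cos θ = 1 - Δλ/λ_C

Given:
- Δλ = 4.1247 pm
- λ_C = h/(m_e·c) ≈ 2.42631024 pm

cos θ = 1 - 4.1247/2.42631024
cos θ = 1 - 1.699989
cos θ = -0.699989

θ = arccos(-0.699989)
θ = 134.43°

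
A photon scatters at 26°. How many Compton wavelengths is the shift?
0.1012 λ_C

The Compton shift formula is:
Δλ = λ_C(1 - cos θ)

Dividing both sides by λ_C:
Δλ/λ_C = 1 - cos θ

For θ = 26°:
Δλ/λ_C = 1 - cos(26°)
Δλ/λ_C = 1 - 0.8988
Δλ/λ_C = 0.1012

This means the shift is 0.1012 × λ_C = 0.2456 pm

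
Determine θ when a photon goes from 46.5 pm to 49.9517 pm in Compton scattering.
115.00°

First find the wavelength shift:
Δλ = λ' - λ = 49.9517 - 46.5 = 3.4517 pm

Using Δλ = λ_C(1 - cos θ), with λ_C = h/(m_e·c) ≈ 2.42631024 pm:
cos θ = 1 - Δλ/λ_C
cos θ = 1 - 3.4517/2.42631024
cos θ = -0.422613

θ = arccos(-0.422613)
θ = 115.00°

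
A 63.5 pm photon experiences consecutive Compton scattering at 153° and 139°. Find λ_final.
72.3456 pm

Apply Compton shift twice:

First scattering at θ₁ = 153°:
Δλ₁ = λ_C(1 - cos(153°))
Δλ₁ = 2.4263 × 1.8910
Δλ₁ = 4.5882 pm

After first scattering:
λ₁ = 63.5 + 4.5882 = 68.0882 pm

Second scattering at θ₂ = 139°:
Δλ₂ = λ_C(1 - cos(139°))
Δλ₂ = 2.4263 × 1.7547
Δλ₂ = 4.2575 pm

Final wavelength:
λ₂ = 68.0882 + 4.2575 = 72.3456 pm

Total shift: Δλ_total = 4.5882 + 4.2575 = 8.8456 pm

(Intermediate values are shown rounded; full precision is carried through to the final answer.)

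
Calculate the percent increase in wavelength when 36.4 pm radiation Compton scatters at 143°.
11.9891%

Calculate the Compton shift:
Δλ = λ_C(1 - cos(143°))
Δλ = 2.4263 × (1 - cos(143°))
Δλ = 2.4263 × 1.7986
Δλ = 4.3640 pm

Percentage change:
(Δλ/λ₀) × 100 = (4.3640/36.4) × 100
= 11.9891%

(Intermediate values are shown rounded; full precision is carried through to the final answer.)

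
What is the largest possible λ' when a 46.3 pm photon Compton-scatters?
51.1526 pm (at θ = 180°)

The Compton shift is Δλ = λ_C(1 − cos θ).

Since cos θ ranges from −1 to 1, the factor (1 − cos θ) ranges from 0 to 2; the maximum shift occurs at θ = 180° (backscattering):
Δλ_max = 2λ_C = 2 × 2.4263 pm = 4.8526 pm

Maximum scattered wavelength:
λ'_max = λ₀ + Δλ_max = 46.3 + 4.8526 = 51.1526 pm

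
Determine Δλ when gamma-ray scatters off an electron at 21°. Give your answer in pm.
0.1612 pm

Using the Compton scattering formula:
Δλ = λ_C(1 - cos θ)

where λ_C = h/(m_e·c) ≈ 2.4263 pm is the Compton wavelength of an electron.

For θ = 21°:
cos(21°) = 0.9336
1 - cos(21°) = 0.0664

Δλ = 2.4263 × 0.0664
Δλ = 0.1612 pm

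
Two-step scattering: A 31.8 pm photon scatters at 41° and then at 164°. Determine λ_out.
37.1538 pm

Apply Compton shift twice:

First scattering at θ₁ = 41°:
Δλ₁ = λ_C(1 - cos(41°))
Δλ₁ = 2.4263 × 0.2453
Δλ₁ = 0.5952 pm

After first scattering:
λ₁ = 31.8 + 0.5952 = 32.3952 pm

Second scattering at θ₂ = 164°:
Δλ₂ = λ_C(1 - cos(164°))
Δλ₂ = 2.4263 × 1.9613
Δλ₂ = 4.7586 pm

Final wavelength:
λ₂ = 32.3952 + 4.7586 = 37.1538 pm

Total shift: Δλ_total = 0.5952 + 4.7586 = 5.3538 pm

(Intermediate values are shown rounded; full precision is carried through to the final answer.)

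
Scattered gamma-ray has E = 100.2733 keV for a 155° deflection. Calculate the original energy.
160.2001 keV

Convert final energy to wavelength (hc ≈ 1239.842 keV·pm):
λ' = hc/E' = 1239.842 / 100.2733 = 12.3646 pm

Calculate the Compton shift:
Δλ = λ_C(1 - cos(155°))
Δλ = 2.4263 × (1 - cos(155°))
Δλ = 4.6253 pm

Initial wavelength:
λ = λ' - Δλ = 12.3646 - 4.6253 = 7.7393 pm

Initial energy:
E = hc/λ = 1239.842 / 7.7393 = 160.2001 keV

(Intermediate values are shown rounded; full precision is carried through to the final answer.)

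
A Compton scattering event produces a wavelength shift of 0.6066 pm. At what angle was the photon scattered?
41.41°

From the Compton formula Δλ = λ_C(1 - cos θ), we can solve for θ:

cos θ = 1 - Δλ/λ_C

Given:
- Δλ = 0.6066 pm
- λ_C = h/(m_e·c) ≈ 2.42631024 pm

cos θ = 1 - 0.6066/2.42631024
cos θ = 1 - 0.250009
cos θ = 0.749991

θ = arccos(0.749991)
θ = 41.41°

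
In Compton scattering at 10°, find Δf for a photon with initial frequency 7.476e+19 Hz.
6.809e+17 Hz (decrease)

Convert frequency to wavelength (c = 299792458 m/s):
λ₀ = c/f₀ = 299792458/7.476e+19 = 4.0100650e-12 m = 4.0101 pm

Calculate Compton shift:
Δλ = λ_C(1 - cos(10°)) = 0.0369 pm

Final wavelength:
λ' = λ₀ + Δλ = 4.0101 + 0.0369 = 4.0469 pm

Final frequency:
f' = c/λ' = 299792458/4.0469261e-12 = 7.4079054e+19 Hz

Frequency shift (decrease):
Δf = f₀ - f' = 7.476e+19 - 7.4079054e+19 = 6.809e+17 Hz

(Intermediate values are shown rounded; full precision is carried through to the final answer.)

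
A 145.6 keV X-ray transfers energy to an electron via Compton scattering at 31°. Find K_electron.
5.6938 keV

By energy conservation: K_e = E_initial - E_final

First find the scattered photon energy:
Initial wavelength: λ = hc/E = 8.5154 pm
Compton shift: Δλ = λ_C(1 - cos(31°)) = 0.3466 pm
Final wavelength: λ' = 8.5154 + 0.3466 = 8.8620 pm
Final photon energy: E' = hc/λ' = 139.9062 keV

Electron kinetic energy:
K_e = E - E' = 145.6000 - 139.9062 = 5.6938 keV

(Intermediate values are shown rounded; full precision is carried through to the final answer.)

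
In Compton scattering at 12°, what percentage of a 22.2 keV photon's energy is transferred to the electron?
0.0009 (or 0.09%)

Calculate initial and final photon energies:

Initial: E₀ = 22.2 keV → λ₀ = 55.8487 pm
Compton shift: Δλ = 0.0530 pm
Final wavelength: λ' = 55.9018 pm
Final energy: E' = 22.1789 keV

Fractional energy loss:
(E₀ - E')/E₀ = (22.2000 - 22.1789)/22.2000
= 0.0211/22.2000
= 0.0009
= 0.09%

(Intermediate values are shown rounded; full precision is carried through to the final answer.)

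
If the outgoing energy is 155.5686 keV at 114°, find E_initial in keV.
272.1001 keV

Convert final energy to wavelength (hc ≈ 1239.842 keV·pm):
λ' = hc/E' = 1239.842 / 155.5686 = 7.9697 pm

Calculate the Compton shift:
Δλ = λ_C(1 - cos(114°))
Δλ = 2.4263 × (1 - cos(114°))
Δλ = 3.4132 pm

Initial wavelength:
λ = λ' - Δλ = 7.9697 - 3.4132 = 4.5566 pm

Initial energy:
E = hc/λ = 1239.842 / 4.5566 = 272.1001 keV

(Intermediate values are shown rounded; full precision is carried through to the final answer.)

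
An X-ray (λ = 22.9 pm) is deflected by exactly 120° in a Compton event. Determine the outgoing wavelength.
26.5395 pm

Using the Compton formula: λ' = λ + λ_C(1 − cos θ)

For θ = 120°, cos θ = -1/2 (exact) = -0.5000, so:
1 − cos 120° = 1 − (-1/2) = 1.5000

Δλ = λ_C × 1.5000 = 2.4263 × 1.5000 = 3.6395 pm

λ' = 22.9 + 3.6395 = 26.5395 pm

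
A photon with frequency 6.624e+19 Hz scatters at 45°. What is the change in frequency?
8.989e+18 Hz (decrease)

Convert frequency to wavelength (c = 299792458 m/s):
λ₀ = c/f₀ = 299792458/6.624e+19 = 4.5258523e-12 m = 4.5259 pm

Calculate Compton shift:
Δλ = λ_C(1 - cos(45°)) = 0.7106 pm

Final wavelength:
λ' = λ₀ + Δλ = 4.5259 + 0.7106 = 5.2365 pm

Final frequency:
f' = c/λ' = 299792458/5.2365021e-12 = 5.7250518e+19 Hz

Frequency shift (decrease):
Δf = f₀ - f' = 6.624e+19 - 5.7250518e+19 = 8.989e+18 Hz

(Intermediate values are shown rounded; full precision is carried through to the final answer.)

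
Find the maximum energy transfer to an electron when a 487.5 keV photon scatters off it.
319.8606 keV

Maximum energy transfer occurs at θ = 180° (backscattering).

Initial photon: E₀ = 487.5 keV → λ₀ = 2.5433 pm

Maximum Compton shift (at 180°):
Δλ_max = 2λ_C = 2 × 2.4263 = 4.8526 pm

Final wavelength:
λ' = 2.5433 + 4.8526 = 7.3959 pm

Minimum photon energy (maximum energy to electron):
E'_min = hc/λ' = 167.6394 keV

Maximum electron kinetic energy:
K_max = E₀ - E'_min = 487.5000 - 167.6394 = 319.8606 keV

(Intermediate values are shown rounded; full precision is carried through to the final answer.)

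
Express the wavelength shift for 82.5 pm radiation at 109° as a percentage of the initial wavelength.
3.8985%

Calculate the Compton shift:
Δλ = λ_C(1 - cos(109°))
Δλ = 2.4263 × (1 - cos(109°))
Δλ = 2.4263 × 1.3256
Δλ = 3.2162 pm

Percentage change:
(Δλ/λ₀) × 100 = (3.2162/82.5) × 100
= 3.8985%

(Intermediate values are shown rounded; full precision is carried through to the final answer.)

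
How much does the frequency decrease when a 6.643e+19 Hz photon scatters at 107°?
2.723e+19 Hz (decrease)

Convert frequency to wavelength (c = 299792458 m/s):
λ₀ = c/f₀ = 299792458/6.643e+19 = 4.5129077e-12 m = 4.5129 pm

Calculate Compton shift:
Δλ = λ_C(1 - cos(107°)) = 3.1357 pm

Final wavelength:
λ' = λ₀ + Δλ = 4.5129 + 3.1357 = 7.6486 pm

Final frequency:
f' = c/λ' = 299792458/7.6486024e-12 = 3.9195717e+19 Hz

Frequency shift (decrease):
Δf = f₀ - f' = 6.643e+19 - 3.9195717e+19 = 2.723e+19 Hz

(Intermediate values are shown rounded; full precision is carried through to the final answer.)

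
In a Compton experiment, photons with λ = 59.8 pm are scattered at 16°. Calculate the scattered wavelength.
59.8940 pm

Using the Compton scattering formula:
λ' = λ + Δλ = λ + λ_C(1 - cos θ)

Given:
- Initial wavelength λ = 59.8 pm
- Scattering angle θ = 16°
- Compton wavelength λ_C ≈ 2.4263 pm

Calculate the shift:
Δλ = 2.4263 × (1 - cos(16°))
Δλ = 2.4263 × 0.0387
Δλ = 0.0940 pm

Final wavelength:
λ' = 59.8 + 0.0940 = 59.8940 pm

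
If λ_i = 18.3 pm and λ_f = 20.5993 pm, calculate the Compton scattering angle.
87.00°

First find the wavelength shift:
Δλ = λ' - λ = 20.5993 - 18.3 = 2.2993 pm

Using Δλ = λ_C(1 - cos θ), with λ_C = h/(m_e·c) ≈ 2.42631024 pm:
cos θ = 1 - Δλ/λ_C
cos θ = 1 - 2.2993/2.42631024
cos θ = 0.052347

θ = arccos(0.052347)
θ = 87.00°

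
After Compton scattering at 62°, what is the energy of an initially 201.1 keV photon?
166.3653 keV

First convert energy to wavelength:
λ = hc/E, with hc ≈ 1239.842 keV·pm (i.e. 1239.842 eV·nm)

For E = 201.1 keV = 201100 eV:
λ = 1239.842 keV·pm / 201.1 keV
λ = 6.1653 pm

Calculate the Compton shift:
Δλ = λ_C(1 - cos(62°)) = 2.4263 × 0.5305
Δλ = 1.2872 pm

Final wavelength:
λ' = 6.1653 + 1.2872 = 7.4525 pm

Final energy:
E' = hc/λ' = 1239.842 / 7.4525 = 166.3653 keV

(Intermediate values are shown rounded; full precision is carried through to the final answer.)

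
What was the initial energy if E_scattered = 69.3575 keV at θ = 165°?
94.5999 keV

Convert final energy to wavelength (hc ≈ 1239.842 keV·pm):
λ' = hc/E' = 1239.842 / 69.3575 = 17.8761 pm

Calculate the Compton shift:
Δλ = λ_C(1 - cos(165°))
Δλ = 2.4263 × (1 - cos(165°))
Δλ = 4.7699 pm

Initial wavelength:
λ = λ' - Δλ = 17.8761 - 4.7699 = 13.1062 pm

Initial energy:
E = hc/λ = 1239.842 / 13.1062 = 94.5999 keV

(Intermediate values are shown rounded; full precision is carried through to the final answer.)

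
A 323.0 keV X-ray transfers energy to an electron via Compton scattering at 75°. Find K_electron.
103.0472 keV

By energy conservation: K_e = E_initial - E_final

First find the scattered photon energy:
Initial wavelength: λ = hc/E = 3.8385 pm
Compton shift: Δλ = λ_C(1 - cos(75°)) = 1.7983 pm
Final wavelength: λ' = 3.8385 + 1.7983 = 5.6369 pm
Final photon energy: E' = hc/λ' = 219.9528 keV

Electron kinetic energy:
K_e = E - E' = 323.0000 - 219.9528 = 103.0472 keV

(Intermediate values are shown rounded; full precision is carried through to the final answer.)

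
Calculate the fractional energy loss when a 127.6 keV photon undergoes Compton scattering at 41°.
0.0577 (or 5.77%)

Calculate initial and final photon energies:

Initial: E₀ = 127.6 keV → λ₀ = 9.7166 pm
Compton shift: Δλ = 0.5952 pm
Final wavelength: λ' = 10.3118 pm
Final energy: E' = 120.2355 keV

Fractional energy loss:
(E₀ - E')/E₀ = (127.6000 - 120.2355)/127.6000
= 7.3645/127.6000
= 0.0577
= 5.77%

(Intermediate values are shown rounded; full precision is carried through to the final answer.)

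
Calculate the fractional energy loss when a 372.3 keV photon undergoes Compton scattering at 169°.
0.5908 (or 59.08%)

Calculate initial and final photon energies:

Initial: E₀ = 372.3 keV → λ₀ = 3.3302 pm
Compton shift: Δλ = 4.8080 pm
Final wavelength: λ' = 8.1383 pm
Final energy: E' = 152.3472 keV

Fractional energy loss:
(E₀ - E')/E₀ = (372.3000 - 152.3472)/372.3000
= 219.9528/372.3000
= 0.5908
= 59.08%

(Intermediate values are shown rounded; full precision is carried through to the final answer.)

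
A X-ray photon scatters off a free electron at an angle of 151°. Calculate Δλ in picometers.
4.5484 pm

Using the Compton scattering formula:
Δλ = λ_C(1 - cos θ)

where λ_C = h/(m_e·c) ≈ 2.4263 pm is the Compton wavelength of an electron.

For θ = 151°:
cos(151°) = -0.8746
1 - cos(151°) = 1.8746

Δλ = 2.4263 × 1.8746
Δλ = 4.5484 pm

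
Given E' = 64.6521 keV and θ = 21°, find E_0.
65.2000 keV

Convert final energy to wavelength (hc ≈ 1239.842 keV·pm):
λ' = hc/E' = 1239.842 / 64.6521 = 19.1771 pm

Calculate the Compton shift:
Δλ = λ_C(1 - cos(21°))
Δλ = 2.4263 × (1 - cos(21°))
Δλ = 0.1612 pm

Initial wavelength:
λ = λ' - Δλ = 19.1771 - 0.1612 = 19.0160 pm

Initial energy:
E = hc/λ = 1239.842 / 19.0160 = 65.2000 keV

(Intermediate values are shown rounded; full precision is carried through to the final answer.)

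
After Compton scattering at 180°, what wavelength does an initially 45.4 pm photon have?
50.2526 pm

Using the Compton formula: λ' = λ + λ_C(1 − cos θ)

For θ = 180°, cos θ = -1 (exact) = -1.0000, so:
1 − cos 180° = 1 − (-1) = 2.0000

Δλ = λ_C × 2.0000 = 2.4263 × 2.0000 = 4.8526 pm

λ' = 45.4 + 4.8526 = 50.2526 pm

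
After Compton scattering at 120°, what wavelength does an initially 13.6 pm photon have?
17.2395 pm

Using the Compton formula: λ' = λ + λ_C(1 − cos θ)

For θ = 120°, cos θ = -1/2 (exact) = -0.5000, so:
1 − cos 120° = 1 − (-1/2) = 1.5000

Δλ = λ_C × 1.5000 = 2.4263 × 1.5000 = 3.6395 pm

λ' = 13.6 + 3.6395 = 17.2395 pm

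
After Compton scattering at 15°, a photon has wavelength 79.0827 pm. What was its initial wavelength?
79.0000 pm

From λ' = λ + Δλ, we have λ = λ' - Δλ

First calculate the Compton shift:
Δλ = λ_C(1 - cos θ)
Δλ = 2.4263 × (1 - cos(15°))
Δλ = 2.4263 × 0.0341
Δλ = 0.0827 pm

Initial wavelength:
λ = λ' - Δλ
λ = 79.0827 - 0.0827
λ = 79.0000 pm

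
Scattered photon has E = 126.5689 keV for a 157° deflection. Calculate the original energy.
241.4001 keV

Convert final energy to wavelength (hc ≈ 1239.842 keV·pm):
λ' = hc/E' = 1239.842 / 126.5689 = 9.7958 pm

Calculate the Compton shift:
Δλ = λ_C(1 - cos(157°))
Δλ = 2.4263 × (1 - cos(157°))
Δλ = 4.6597 pm

Initial wavelength:
λ = λ' - Δλ = 9.7958 - 4.6597 = 5.1360 pm

Initial energy:
E = hc/λ = 1239.842 / 5.1360 = 241.4001 keV

(Intermediate values are shown rounded; full precision is carried through to the final answer.)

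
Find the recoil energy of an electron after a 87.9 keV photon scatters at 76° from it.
10.1400 keV

By energy conservation: K_e = E_initial - E_final

First find the scattered photon energy:
Initial wavelength: λ = hc/E = 14.1051 pm
Compton shift: Δλ = λ_C(1 - cos(76°)) = 1.8393 pm
Final wavelength: λ' = 14.1051 + 1.8393 = 15.9445 pm
Final photon energy: E' = hc/λ' = 77.7600 keV

Electron kinetic energy:
K_e = E - E' = 87.9000 - 77.7600 = 10.1400 keV

(Intermediate values are shown rounded; full precision is carried through to the final answer.)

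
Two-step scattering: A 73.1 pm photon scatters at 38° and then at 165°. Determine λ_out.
78.3843 pm

Apply Compton shift twice:

First scattering at θ₁ = 38°:
Δλ₁ = λ_C(1 - cos(38°))
Δλ₁ = 2.4263 × 0.2120
Δλ₁ = 0.5144 pm

After first scattering:
λ₁ = 73.1 + 0.5144 = 73.6144 pm

Second scattering at θ₂ = 165°:
Δλ₂ = λ_C(1 - cos(165°))
Δλ₂ = 2.4263 × 1.9659
Δλ₂ = 4.7699 pm

Final wavelength:
λ₂ = 73.6144 + 4.7699 = 78.3843 pm

Total shift: Δλ_total = 0.5144 + 4.7699 = 5.2843 pm

(Intermediate values are shown rounded; full precision is carried through to the final answer.)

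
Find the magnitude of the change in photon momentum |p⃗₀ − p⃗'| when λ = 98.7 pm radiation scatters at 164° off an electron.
1.2990e-23 kg·m/s

Photon momentum magnitude is p = h/λ.

Initial momentum:
p₀ = h/λ = 6.6261e-34/9.8700e-11 = 6.7133e-24 kg·m/s

After scattering:
λ' = λ + Δλ = 98.7 + 4.7586 = 103.4586 pm
p' = h/λ' = 6.6261e-34/1.0346e-10 = 6.4046e-24 kg·m/s

Momentum is a vector; the scattered photon's direction makes angle θ = 164° with the incident direction. The magnitude of the vector change Δp⃗ = p⃗₀ − p⃗' is found from the law of cosines:
|Δp⃗|² = p₀² + p'² − 2p₀p'cos θ
|Δp⃗|² = (6.7133e-24)² + (6.4046e-24)² − 2·6.7133e-24·6.4046e-24·cos(164°)
|Δp⃗| = 1.2990e-23 kg·m/s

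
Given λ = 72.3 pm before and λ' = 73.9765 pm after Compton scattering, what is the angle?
72.00°

First find the wavelength shift:
Δλ = λ' - λ = 73.9765 - 72.3 = 1.6765 pm

Using Δλ = λ_C(1 - cos θ), with λ_C = h/(m_e·c) ≈ 2.42631024 pm:
cos θ = 1 - Δλ/λ_C
cos θ = 1 - 1.6765/2.42631024
cos θ = 0.309033

θ = arccos(0.309033)
θ = 72.00°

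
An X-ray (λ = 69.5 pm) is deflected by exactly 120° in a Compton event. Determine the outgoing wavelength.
73.1395 pm

Using the Compton formula: λ' = λ + λ_C(1 − cos θ)

For θ = 120°, cos θ = -1/2 (exact) = -0.5000, so:
1 − cos 120° = 1 − (-1/2) = 1.5000

Δλ = λ_C × 1.5000 = 2.4263 × 1.5000 = 3.6395 pm

λ' = 69.5 + 3.6395 = 73.1395 pm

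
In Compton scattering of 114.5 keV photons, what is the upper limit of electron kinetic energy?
35.4332 keV

Maximum energy transfer occurs at θ = 180° (backscattering).

Initial photon: E₀ = 114.5 keV → λ₀ = 10.8283 pm

Maximum Compton shift (at 180°):
Δλ_max = 2λ_C = 2 × 2.4263 = 4.8526 pm

Final wavelength:
λ' = 10.8283 + 4.8526 = 15.6809 pm

Minimum photon energy (maximum energy to electron):
E'_min = hc/λ' = 79.0668 keV

Maximum electron kinetic energy:
K_max = E₀ - E'_min = 114.5000 - 79.0668 = 35.4332 keV

(Intermediate values are shown rounded; full precision is carried through to the final answer.)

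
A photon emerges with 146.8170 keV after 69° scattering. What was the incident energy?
179.9999 keV

Convert final energy to wavelength (hc ≈ 1239.842 keV·pm):
λ' = hc/E' = 1239.842 / 146.8170 = 8.4448 pm

Calculate the Compton shift:
Δλ = λ_C(1 - cos(69°))
Δλ = 2.4263 × (1 - cos(69°))
Δλ = 1.5568 pm

Initial wavelength:
λ = λ' - Δλ = 8.4448 - 1.5568 = 6.8880 pm

Initial energy:
E = hc/λ = 1239.842 / 6.8880 = 179.9999 keV

(Intermediate values are shown rounded; full precision is carried through to the final answer.)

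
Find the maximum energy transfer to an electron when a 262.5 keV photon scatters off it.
133.0238 keV

Maximum energy transfer occurs at θ = 180° (backscattering).

Initial photon: E₀ = 262.5 keV → λ₀ = 4.7232 pm

Maximum Compton shift (at 180°):
Δλ_max = 2λ_C = 2 × 2.4263 = 4.8526 pm

Final wavelength:
λ' = 4.7232 + 4.8526 = 9.5758 pm

Minimum photon energy (maximum energy to electron):
E'_min = hc/λ' = 129.4762 keV

Maximum electron kinetic energy:
K_max = E₀ - E'_min = 262.5000 - 129.4762 = 133.0238 keV

(Intermediate values are shown rounded; full precision is carried through to the final answer.)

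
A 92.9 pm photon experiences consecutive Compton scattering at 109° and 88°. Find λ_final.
98.4579 pm

Apply Compton shift twice:

First scattering at θ₁ = 109°:
Δλ₁ = λ_C(1 - cos(109°))
Δλ₁ = 2.4263 × 1.3256
Δλ₁ = 3.2162 pm

After first scattering:
λ₁ = 92.9 + 3.2162 = 96.1162 pm

Second scattering at θ₂ = 88°:
Δλ₂ = λ_C(1 - cos(88°))
Δλ₂ = 2.4263 × 0.9651
Δλ₂ = 2.3416 pm

Final wavelength:
λ₂ = 96.1162 + 2.3416 = 98.4579 pm

Total shift: Δλ_total = 3.2162 + 2.3416 = 5.5579 pm

(Intermediate values are shown rounded; full precision is carried through to the final answer.)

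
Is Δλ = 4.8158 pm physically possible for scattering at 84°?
No, inconsistent

Calculate the expected shift for θ = 84°:

Δλ_expected = λ_C(1 - cos(84°))
Δλ_expected = 2.4263 × (1 - cos(84°))
Δλ_expected = 2.4263 × 0.8955
Δλ_expected = 2.1727 pm

Given shift: 4.8158 pm
Expected shift: 2.1727 pm
Difference: 2.6431 pm

The values do not match. The given shift corresponds to θ ≈ 170.0°, not 84°.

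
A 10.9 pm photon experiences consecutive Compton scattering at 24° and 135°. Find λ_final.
15.2517 pm

Apply Compton shift twice:

First scattering at θ₁ = 24°:
Δλ₁ = λ_C(1 - cos(24°))
Δλ₁ = 2.4263 × 0.0865
Δλ₁ = 0.2098 pm

After first scattering:
λ₁ = 10.9 + 0.2098 = 11.1098 pm

Second scattering at θ₂ = 135°:
Δλ₂ = λ_C(1 - cos(135°))
Δλ₂ = 2.4263 × 1.7071
Δλ₂ = 4.1420 pm

Final wavelength:
λ₂ = 11.1098 + 4.1420 = 15.2517 pm

Total shift: Δλ_total = 0.2098 + 4.1420 = 4.3517 pm

(Intermediate values are shown rounded; full precision is carried through to the final answer.)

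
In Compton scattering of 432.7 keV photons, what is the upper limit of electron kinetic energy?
272.0567 keV

Maximum energy transfer occurs at θ = 180° (backscattering).

Initial photon: E₀ = 432.7 keV → λ₀ = 2.8654 pm

Maximum Compton shift (at 180°):
Δλ_max = 2λ_C = 2 × 2.4263 = 4.8526 pm

Final wavelength:
λ' = 2.8654 + 4.8526 = 7.7180 pm

Minimum photon energy (maximum energy to electron):
E'_min = hc/λ' = 160.6433 keV

Maximum electron kinetic energy:
K_max = E₀ - E'_min = 432.7000 - 160.6433 = 272.0567 keV

(Intermediate values are shown rounded; full precision is carried through to the final answer.)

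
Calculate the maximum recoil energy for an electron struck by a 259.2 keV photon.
130.5318 keV

Maximum energy transfer occurs at θ = 180° (backscattering).

Initial photon: E₀ = 259.2 keV → λ₀ = 4.7833 pm

Maximum Compton shift (at 180°):
Δλ_max = 2λ_C = 2 × 2.4263 = 4.8526 pm

Final wavelength:
λ' = 4.7833 + 4.8526 = 9.6360 pm

Minimum photon energy (maximum energy to electron):
E'_min = hc/λ' = 128.6682 keV

Maximum electron kinetic energy:
K_max = E₀ - E'_min = 259.2000 - 128.6682 = 130.5318 keV

(Intermediate values are shown rounded; full precision is carried through to the final answer.)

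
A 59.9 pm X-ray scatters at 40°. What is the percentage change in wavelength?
0.9477%

Calculate the Compton shift:
Δλ = λ_C(1 - cos(40°))
Δλ = 2.4263 × (1 - cos(40°))
Δλ = 2.4263 × 0.2340
Δλ = 0.5676 pm

Percentage change:
(Δλ/λ₀) × 100 = (0.5676/59.9) × 100
= 0.9477%

(Intermediate values are shown rounded; full precision is carried through to the final answer.)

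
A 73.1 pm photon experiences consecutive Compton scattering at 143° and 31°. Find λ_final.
77.8106 pm

Apply Compton shift twice:

First scattering at θ₁ = 143°:
Δλ₁ = λ_C(1 - cos(143°))
Δλ₁ = 2.4263 × 1.7986
Δλ₁ = 4.3640 pm

After first scattering:
λ₁ = 73.1 + 4.3640 = 77.4640 pm

Second scattering at θ₂ = 31°:
Δλ₂ = λ_C(1 - cos(31°))
Δλ₂ = 2.4263 × 0.1428
Δλ₂ = 0.3466 pm

Final wavelength:
λ₂ = 77.4640 + 0.3466 = 77.8106 pm

Total shift: Δλ_total = 4.3640 + 0.3466 = 4.7106 pm

(Intermediate values are shown rounded; full precision is carried through to the final answer.)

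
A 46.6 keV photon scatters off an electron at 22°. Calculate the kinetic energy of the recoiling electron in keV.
0.3074 keV

By energy conservation: K_e = E_initial - E_final

First find the scattered photon energy:
Initial wavelength: λ = hc/E = 26.6061 pm
Compton shift: Δλ = λ_C(1 - cos(22°)) = 0.1767 pm
Final wavelength: λ' = 26.6061 + 0.1767 = 26.7827 pm
Final photon energy: E' = hc/λ' = 46.2926 keV

Electron kinetic energy:
K_e = E - E' = 46.6000 - 46.2926 = 0.3074 keV

(Intermediate values are shown rounded; full precision is carried through to the final answer.)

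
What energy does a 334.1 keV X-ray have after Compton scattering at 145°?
152.5994 keV

First convert energy to wavelength:
λ = hc/E, with hc ≈ 1239.842 keV·pm (i.e. 1239.842 eV·nm)

For E = 334.1 keV = 334100 eV:
λ = 1239.842 keV·pm / 334.1 keV
λ = 3.7110 pm

Calculate the Compton shift:
Δλ = λ_C(1 - cos(145°)) = 2.4263 × 1.8192
Δλ = 4.4138 pm

Final wavelength:
λ' = 3.7110 + 4.4138 = 8.1248 pm

Final energy:
E' = hc/λ' = 1239.842 / 8.1248 = 152.5994 keV

(Intermediate values are shown rounded; full precision is carried through to the final answer.)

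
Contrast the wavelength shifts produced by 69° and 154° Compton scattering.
154° produces the larger shift by a factor of 2.959

Calculate both shifts using Δλ = λ_C(1 - cos θ):

For θ₁ = 69°:
Δλ₁ = 2.4263 × (1 - cos(69°))
Δλ₁ = 2.4263 × 0.6416
Δλ₁ = 1.5568 pm

For θ₂ = 154°:
Δλ₂ = 2.4263 × (1 - cos(154°))
Δλ₂ = 2.4263 × 1.8988
Δλ₂ = 4.6071 pm

The 154° angle produces the larger shift.
Ratio: 4.6071/1.5568 = 2.959

(Intermediate values are shown rounded; full precision is carried through to the final answer.)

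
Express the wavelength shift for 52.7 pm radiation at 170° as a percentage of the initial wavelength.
9.1381%

Calculate the Compton shift:
Δλ = λ_C(1 - cos(170°))
Δλ = 2.4263 × (1 - cos(170°))
Δλ = 2.4263 × 1.9848
Δλ = 4.8158 pm

Percentage change:
(Δλ/λ₀) × 100 = (4.8158/52.7) × 100
= 9.1381%

(Intermediate values are shown rounded; full precision is carried through to the final answer.)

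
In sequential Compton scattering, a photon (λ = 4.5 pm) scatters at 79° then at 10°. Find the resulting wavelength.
6.5002 pm

Apply Compton shift twice:

First scattering at θ₁ = 79°:
Δλ₁ = λ_C(1 - cos(79°))
Δλ₁ = 2.4263 × 0.8092
Δλ₁ = 1.9633 pm

After first scattering:
λ₁ = 4.5 + 1.9633 = 6.4633 pm

Second scattering at θ₂ = 10°:
Δλ₂ = λ_C(1 - cos(10°))
Δλ₂ = 2.4263 × 0.0152
Δλ₂ = 0.0369 pm

Final wavelength:
λ₂ = 6.4633 + 0.0369 = 6.5002 pm

Total shift: Δλ_total = 1.9633 + 0.0369 = 2.0002 pm

(Intermediate values are shown rounded; full precision is carried through to the final answer.)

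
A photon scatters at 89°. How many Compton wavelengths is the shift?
0.9825 λ_C

The Compton shift formula is:
Δλ = λ_C(1 - cos θ)

Dividing both sides by λ_C:
Δλ/λ_C = 1 - cos θ

For θ = 89°:
Δλ/λ_C = 1 - cos(89°)
Δλ/λ_C = 1 - 0.0175
Δλ/λ_C = 0.9825

This means the shift is 0.9825 × λ_C = 2.3840 pm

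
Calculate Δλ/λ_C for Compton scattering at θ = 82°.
0.8608 λ_C

The Compton shift formula is:
Δλ = λ_C(1 - cos θ)

Dividing both sides by λ_C:
Δλ/λ_C = 1 - cos θ

For θ = 82°:
Δλ/λ_C = 1 - cos(82°)
Δλ/λ_C = 1 - 0.1392
Δλ/λ_C = 0.8608

This means the shift is 0.8608 × λ_C = 2.0886 pm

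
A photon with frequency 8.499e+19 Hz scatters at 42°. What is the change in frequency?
1.276e+19 Hz (decrease)

Convert frequency to wavelength (c = 299792458 m/s):
λ₀ = c/f₀ = 299792458/8.499e+19 = 3.5273851e-12 m = 3.5274 pm

Calculate Compton shift:
Δλ = λ_C(1 - cos(42°)) = 0.6232 pm

Final wavelength:
λ' = λ₀ + Δλ = 3.5274 + 0.6232 = 4.1506 pm

Final frequency:
f' = c/λ' = 299792458/4.1505954e-12 = 7.2228784e+19 Hz

Frequency shift (decrease):
Δf = f₀ - f' = 8.499e+19 - 7.2228784e+19 = 1.276e+19 Hz

(Intermediate values are shown rounded; full precision is carried through to the final answer.)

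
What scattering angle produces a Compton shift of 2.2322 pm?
85.41°

From the Compton formula Δλ = λ_C(1 - cos θ), we can solve for θ:

cos θ = 1 - Δλ/λ_C

Given:
- Δλ = 2.2322 pm
- λ_C = h/(m_e·c) ≈ 2.42631024 pm

cos θ = 1 - 2.2322/2.42631024
cos θ = 1 - 0.919998
cos θ = 0.080002

θ = arccos(0.080002)
θ = 85.41°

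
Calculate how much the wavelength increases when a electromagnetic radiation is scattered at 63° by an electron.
1.3248 pm

Using the Compton scattering formula:
Δλ = λ_C(1 - cos θ)

where λ_C = h/(m_e·c) ≈ 2.4263 pm is the Compton wavelength of an electron.

For θ = 63°:
cos(63°) = 0.4540
1 - cos(63°) = 0.5460

Δλ = 2.4263 × 0.5460
Δλ = 1.3248 pm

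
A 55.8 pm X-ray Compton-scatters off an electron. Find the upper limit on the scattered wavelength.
60.6526 pm (at θ = 180°)

The Compton shift is Δλ = λ_C(1 − cos θ).

Since cos θ ranges from −1 to 1, the factor (1 − cos θ) ranges from 0 to 2; the maximum shift occurs at θ = 180° (backscattering):
Δλ_max = 2λ_C = 2 × 2.4263 pm = 4.8526 pm

Maximum scattered wavelength:
λ'_max = λ₀ + Δλ_max = 55.8 + 4.8526 = 60.6526 pm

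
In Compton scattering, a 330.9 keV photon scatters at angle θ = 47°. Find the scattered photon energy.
274.3955 keV

First convert energy to wavelength:
λ = hc/E, with hc ≈ 1239.842 keV·pm (i.e. 1239.842 eV·nm)

For E = 330.9 keV = 330900 eV:
λ = 1239.842 keV·pm / 330.9 keV
λ = 3.7469 pm

Calculate the Compton shift:
Δλ = λ_C(1 - cos(47°)) = 2.4263 × 0.3180
Δλ = 0.7716 pm

Final wavelength:
λ' = 3.7469 + 0.7716 = 4.5184 pm

Final energy:
E' = hc/λ' = 1239.842 / 4.5184 = 274.3955 keV

(Intermediate values are shown rounded; full precision is carried through to the final answer.)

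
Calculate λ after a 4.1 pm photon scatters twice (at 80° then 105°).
9.1593 pm

Apply Compton shift twice:

First scattering at θ₁ = 80°:
Δλ₁ = λ_C(1 - cos(80°))
Δλ₁ = 2.4263 × 0.8264
Δλ₁ = 2.0050 pm

After first scattering:
λ₁ = 4.1 + 2.0050 = 6.1050 pm

Second scattering at θ₂ = 105°:
Δλ₂ = λ_C(1 - cos(105°))
Δλ₂ = 2.4263 × 1.2588
Δλ₂ = 3.0543 pm

Final wavelength:
λ₂ = 6.1050 + 3.0543 = 9.1593 pm

Total shift: Δλ_total = 2.0050 + 3.0543 = 5.0593 pm

(Intermediate values are shown rounded; full precision is carried through to the final answer.)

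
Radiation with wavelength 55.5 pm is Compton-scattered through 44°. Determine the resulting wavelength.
56.1810 pm

Using the Compton scattering formula:
λ' = λ + Δλ = λ + λ_C(1 - cos θ)

Given:
- Initial wavelength λ = 55.5 pm
- Scattering angle θ = 44°
- Compton wavelength λ_C ≈ 2.4263 pm

Calculate the shift:
Δλ = 2.4263 × (1 - cos(44°))
Δλ = 2.4263 × 0.2807
Δλ = 0.6810 pm

Final wavelength:
λ' = 55.5 + 0.6810 = 56.1810 pm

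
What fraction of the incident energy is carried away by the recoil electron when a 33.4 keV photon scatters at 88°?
0.0593 (or 5.93%)

Calculate initial and final photon energies:

Initial: E₀ = 33.4 keV → λ₀ = 37.1210 pm
Compton shift: Δλ = 2.3416 pm
Final wavelength: λ' = 39.4627 pm
Final energy: E' = 31.4181 keV

Fractional energy loss:
(E₀ - E')/E₀ = (33.4000 - 31.4181)/33.4000
= 1.9819/33.4000
= 0.0593
= 5.93%

(Intermediate values are shown rounded; full precision is carried through to the final answer.)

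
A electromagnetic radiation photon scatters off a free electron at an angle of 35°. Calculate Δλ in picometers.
0.4388 pm

Using the Compton scattering formula:
Δλ = λ_C(1 - cos θ)

where λ_C = h/(m_e·c) ≈ 2.4263 pm is the Compton wavelength of an electron.

For θ = 35°:
cos(35°) = 0.8192
1 - cos(35°) = 0.1808

Δλ = 2.4263 × 0.1808
Δλ = 0.4388 pm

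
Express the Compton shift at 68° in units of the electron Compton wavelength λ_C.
0.6254 λ_C

The Compton shift formula is:
Δλ = λ_C(1 - cos θ)

Dividing both sides by λ_C:
Δλ/λ_C = 1 - cos θ

For θ = 68°:
Δλ/λ_C = 1 - cos(68°)
Δλ/λ_C = 1 - 0.3746
Δλ/λ_C = 0.6254

This means the shift is 0.6254 × λ_C = 1.5174 pm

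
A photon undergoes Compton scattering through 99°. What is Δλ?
2.8059 pm

Using the Compton scattering formula:
Δλ = λ_C(1 - cos θ)

where λ_C = h/(m_e·c) ≈ 2.4263 pm is the Compton wavelength of an electron.

For θ = 99°:
cos(99°) = -0.1564
1 - cos(99°) = 1.1564

Δλ = 2.4263 × 1.1564
Δλ = 2.8059 pm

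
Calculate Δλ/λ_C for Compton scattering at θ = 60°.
0.5000 λ_C

The Compton shift formula is:
Δλ = λ_C(1 - cos θ)

Dividing both sides by λ_C:
Δλ/λ_C = 1 - cos θ

For θ = 60°:
Δλ/λ_C = 1 - cos(60°)
Δλ/λ_C = 1 - 0.5000
Δλ/λ_C = 0.5000

This means the shift is 0.5000 × λ_C = 1.2132 pm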